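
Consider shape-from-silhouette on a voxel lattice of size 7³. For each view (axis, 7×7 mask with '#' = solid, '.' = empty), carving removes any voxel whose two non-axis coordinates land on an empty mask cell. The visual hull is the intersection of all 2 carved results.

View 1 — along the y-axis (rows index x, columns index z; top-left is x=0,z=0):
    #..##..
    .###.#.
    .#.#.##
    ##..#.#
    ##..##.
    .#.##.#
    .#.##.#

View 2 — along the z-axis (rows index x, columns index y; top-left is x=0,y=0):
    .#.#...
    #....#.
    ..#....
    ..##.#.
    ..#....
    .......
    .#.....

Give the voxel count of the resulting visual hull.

start: 7×7×7 = 343 voxels
carve view 1 (along y, XZ-mask fill 27/49): 189 voxels remain
carve view 2 (along z, XY-mask fill 10/49): 38 voxels remain

|visual hull| = 38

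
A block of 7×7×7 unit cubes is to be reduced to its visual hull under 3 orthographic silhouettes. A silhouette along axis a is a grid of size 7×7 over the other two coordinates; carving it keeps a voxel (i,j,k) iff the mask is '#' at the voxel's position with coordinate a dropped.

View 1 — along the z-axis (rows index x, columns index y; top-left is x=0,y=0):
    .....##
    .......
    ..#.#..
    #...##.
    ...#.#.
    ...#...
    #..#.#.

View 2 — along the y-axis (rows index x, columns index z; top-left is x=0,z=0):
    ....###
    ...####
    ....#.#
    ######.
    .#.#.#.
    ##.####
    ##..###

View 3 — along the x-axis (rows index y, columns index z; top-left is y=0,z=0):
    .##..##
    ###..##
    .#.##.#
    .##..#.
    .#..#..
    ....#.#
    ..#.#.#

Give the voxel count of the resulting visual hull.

full grid |V| = 343
  1. axis=2 (XY plane), |mask|=13  ⇒  voxels=91
  2. axis=1 (XZ plane), |mask|=29  ⇒  voxels=55
  3. axis=0 (YZ plane), |mask|=23  ⇒  voxels=24

remaining voxels: 24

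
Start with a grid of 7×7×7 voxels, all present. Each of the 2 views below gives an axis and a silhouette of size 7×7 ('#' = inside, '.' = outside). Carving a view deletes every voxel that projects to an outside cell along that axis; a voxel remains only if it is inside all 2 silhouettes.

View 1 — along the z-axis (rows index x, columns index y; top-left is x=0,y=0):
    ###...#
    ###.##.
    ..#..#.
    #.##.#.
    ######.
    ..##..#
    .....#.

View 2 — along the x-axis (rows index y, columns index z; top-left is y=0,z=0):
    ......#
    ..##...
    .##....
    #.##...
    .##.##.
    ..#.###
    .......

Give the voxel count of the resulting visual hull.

full grid |V| = 343
after view 1 [z-axis, 25 of 49 cells solid] → remaining = 175
after view 2 [x-axis, 16 of 49 cells solid] → remaining = 59

|visual hull| = 59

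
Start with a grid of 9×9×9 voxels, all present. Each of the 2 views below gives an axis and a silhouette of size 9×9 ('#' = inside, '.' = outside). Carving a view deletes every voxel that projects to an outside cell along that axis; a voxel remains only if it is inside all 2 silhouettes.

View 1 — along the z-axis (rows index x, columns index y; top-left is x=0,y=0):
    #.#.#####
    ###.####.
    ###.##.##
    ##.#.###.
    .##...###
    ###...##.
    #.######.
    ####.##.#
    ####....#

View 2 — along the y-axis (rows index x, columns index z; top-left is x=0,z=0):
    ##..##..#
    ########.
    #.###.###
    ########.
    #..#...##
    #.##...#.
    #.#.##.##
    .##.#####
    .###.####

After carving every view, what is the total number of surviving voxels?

start: 9×9×9 = 729 voxels
carve view 1 (along z, XY-mask fill 56/81): 504 voxels remain
carve view 2 (along y, XZ-mask fill 56/81): 354 voxels remain

354 voxels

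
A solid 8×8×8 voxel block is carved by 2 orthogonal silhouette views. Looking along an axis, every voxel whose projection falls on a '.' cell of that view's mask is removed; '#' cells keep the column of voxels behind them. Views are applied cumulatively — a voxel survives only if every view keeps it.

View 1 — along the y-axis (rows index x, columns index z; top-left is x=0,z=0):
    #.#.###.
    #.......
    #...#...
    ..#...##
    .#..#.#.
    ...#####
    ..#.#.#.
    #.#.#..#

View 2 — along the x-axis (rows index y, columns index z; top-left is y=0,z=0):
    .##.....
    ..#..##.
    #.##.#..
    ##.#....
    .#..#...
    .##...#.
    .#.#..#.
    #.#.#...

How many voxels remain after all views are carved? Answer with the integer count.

|visual hull| = 71

before carving: 512 voxels (8×8×8)
carve view 1 (along y, XZ-mask fill 26/64): 208 voxels remain
carve view 2 (along x, YZ-mask fill 23/64): 71 voxels remain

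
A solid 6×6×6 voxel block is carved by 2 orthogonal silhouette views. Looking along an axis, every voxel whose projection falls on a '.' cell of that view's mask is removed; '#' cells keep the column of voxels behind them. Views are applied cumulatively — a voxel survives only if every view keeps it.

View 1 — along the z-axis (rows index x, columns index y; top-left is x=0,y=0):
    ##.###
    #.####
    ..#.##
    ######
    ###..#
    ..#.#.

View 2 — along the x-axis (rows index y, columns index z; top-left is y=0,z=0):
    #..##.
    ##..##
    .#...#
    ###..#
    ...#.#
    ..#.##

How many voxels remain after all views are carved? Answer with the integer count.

start: 6×6×6 = 216 voxels
[1] z-view keeps 25 columns → grid now 150
[2] x-view keeps 18 columns → grid now 71

remaining voxels: 71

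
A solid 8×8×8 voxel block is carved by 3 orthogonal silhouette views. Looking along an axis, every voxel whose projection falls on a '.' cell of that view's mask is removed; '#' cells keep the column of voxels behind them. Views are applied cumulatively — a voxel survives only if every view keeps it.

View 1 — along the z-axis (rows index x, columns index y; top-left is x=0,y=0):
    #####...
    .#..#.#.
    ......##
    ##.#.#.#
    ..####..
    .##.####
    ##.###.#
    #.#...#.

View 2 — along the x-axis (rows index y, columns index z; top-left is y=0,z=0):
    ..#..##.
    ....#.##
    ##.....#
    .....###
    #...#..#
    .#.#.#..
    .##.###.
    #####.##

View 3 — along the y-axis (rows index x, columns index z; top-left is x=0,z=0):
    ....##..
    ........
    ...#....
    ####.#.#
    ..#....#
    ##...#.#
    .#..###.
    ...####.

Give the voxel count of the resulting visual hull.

initial block: 8^3 = 512
V1 z: intersect with XY mask (34 set) -- 272 left
V2 x: intersect with YZ mask (30 set) -- 126 left
V3 y: intersect with XZ mask (23 set) -- 51 left

voxel count = 51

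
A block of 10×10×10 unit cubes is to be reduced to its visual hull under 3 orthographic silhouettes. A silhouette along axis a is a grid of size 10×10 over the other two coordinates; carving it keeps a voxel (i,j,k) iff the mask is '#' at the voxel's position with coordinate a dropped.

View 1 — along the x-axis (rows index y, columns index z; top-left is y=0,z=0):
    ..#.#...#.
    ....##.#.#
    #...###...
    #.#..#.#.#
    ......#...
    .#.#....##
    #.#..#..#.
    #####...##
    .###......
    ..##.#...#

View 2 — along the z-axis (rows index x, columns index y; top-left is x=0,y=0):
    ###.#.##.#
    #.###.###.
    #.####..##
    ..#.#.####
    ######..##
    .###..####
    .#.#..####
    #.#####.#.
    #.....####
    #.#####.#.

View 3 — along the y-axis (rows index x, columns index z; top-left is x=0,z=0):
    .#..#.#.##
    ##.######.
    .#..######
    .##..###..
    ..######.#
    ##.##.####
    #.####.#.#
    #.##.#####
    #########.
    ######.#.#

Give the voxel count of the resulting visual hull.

remaining voxels: 183

start: 10×10×10 = 1000 voxels
[1] x-view keeps 39 columns → grid now 390
[2] z-view keeps 67 columns → grid now 256
[3] y-view keeps 72 columns → grid now 183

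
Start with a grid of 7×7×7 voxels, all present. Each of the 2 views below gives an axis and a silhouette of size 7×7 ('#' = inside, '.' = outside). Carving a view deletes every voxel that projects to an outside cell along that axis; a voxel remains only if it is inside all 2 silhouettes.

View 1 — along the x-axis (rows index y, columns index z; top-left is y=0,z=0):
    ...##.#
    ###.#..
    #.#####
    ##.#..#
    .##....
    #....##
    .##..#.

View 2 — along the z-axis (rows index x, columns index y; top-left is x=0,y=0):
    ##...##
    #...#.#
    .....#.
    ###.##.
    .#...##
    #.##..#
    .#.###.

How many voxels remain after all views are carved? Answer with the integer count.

remaining voxels: 81

before carving: 343 voxels (7×7×7)
  1. axis=0 (YZ plane), |mask|=25  ⇒  voxels=175
  2. axis=2 (XY plane), |mask|=24  ⇒  voxels=81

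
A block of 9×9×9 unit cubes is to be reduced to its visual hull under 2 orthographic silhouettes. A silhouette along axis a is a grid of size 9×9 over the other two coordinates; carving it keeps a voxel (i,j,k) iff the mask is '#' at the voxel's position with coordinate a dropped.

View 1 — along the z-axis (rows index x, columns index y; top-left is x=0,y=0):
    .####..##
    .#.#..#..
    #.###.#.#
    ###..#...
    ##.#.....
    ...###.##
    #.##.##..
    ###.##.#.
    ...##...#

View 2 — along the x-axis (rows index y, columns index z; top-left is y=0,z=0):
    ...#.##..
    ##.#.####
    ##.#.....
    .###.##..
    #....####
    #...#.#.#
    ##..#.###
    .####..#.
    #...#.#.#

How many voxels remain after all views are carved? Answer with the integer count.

voxel count = 190

before carving: 729 voxels (9×9×9)
step 1: project along z, AND mask (41/81) → |grid| = 369
step 2: project along x, AND mask (42/81) → |grid| = 190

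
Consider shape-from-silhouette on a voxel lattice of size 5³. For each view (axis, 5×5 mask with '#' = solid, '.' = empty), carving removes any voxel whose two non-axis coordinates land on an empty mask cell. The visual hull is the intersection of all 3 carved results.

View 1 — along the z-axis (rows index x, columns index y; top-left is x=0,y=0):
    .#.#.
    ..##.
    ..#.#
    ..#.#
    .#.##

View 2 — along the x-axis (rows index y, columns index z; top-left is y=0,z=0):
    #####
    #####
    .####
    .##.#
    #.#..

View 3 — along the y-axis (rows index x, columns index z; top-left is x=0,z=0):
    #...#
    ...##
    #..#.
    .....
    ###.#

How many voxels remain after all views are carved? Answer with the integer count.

initial block: 5^3 = 125
  1. axis=2 (XY plane), |mask|=11  ⇒  voxels=55
  2. axis=0 (YZ plane), |mask|=19  ⇒  voxels=37
  3. axis=1 (XZ plane), |mask|=10  ⇒  voxels=17

voxel count = 17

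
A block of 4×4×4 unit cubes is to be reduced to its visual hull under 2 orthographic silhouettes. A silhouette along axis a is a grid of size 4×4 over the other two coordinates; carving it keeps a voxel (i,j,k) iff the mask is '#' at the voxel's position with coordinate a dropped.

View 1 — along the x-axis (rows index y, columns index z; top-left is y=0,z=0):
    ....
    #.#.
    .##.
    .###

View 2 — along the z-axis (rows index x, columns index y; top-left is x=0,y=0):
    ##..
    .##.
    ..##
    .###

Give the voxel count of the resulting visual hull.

start: 4×4×4 = 64 voxels
carve view 1 (along x, YZ-mask fill 7/16): 28 voxels remain
carve view 2 (along z, XY-mask fill 9/16): 18 voxels remain

remaining voxels: 18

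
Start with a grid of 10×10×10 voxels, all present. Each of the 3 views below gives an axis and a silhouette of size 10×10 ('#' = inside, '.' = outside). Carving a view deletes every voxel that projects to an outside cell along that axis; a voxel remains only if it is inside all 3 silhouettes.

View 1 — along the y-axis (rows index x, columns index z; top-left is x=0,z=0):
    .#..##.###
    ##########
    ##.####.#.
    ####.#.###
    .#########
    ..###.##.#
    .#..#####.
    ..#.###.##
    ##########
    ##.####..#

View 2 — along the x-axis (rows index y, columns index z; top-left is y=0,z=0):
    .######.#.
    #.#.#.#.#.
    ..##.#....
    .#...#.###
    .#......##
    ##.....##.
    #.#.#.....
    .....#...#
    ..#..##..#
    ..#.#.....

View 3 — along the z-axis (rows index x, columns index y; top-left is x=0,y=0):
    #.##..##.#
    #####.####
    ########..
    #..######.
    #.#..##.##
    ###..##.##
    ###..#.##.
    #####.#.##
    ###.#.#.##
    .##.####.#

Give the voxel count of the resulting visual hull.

start: 10×10×10 = 1000 voxels
step 1: project along y, AND mask (75/100) → |grid| = 750
step 2: project along x, AND mask (38/100) → |grid| = 288
step 3: project along z, AND mask (71/100) → |grid| = 213

|visual hull| = 213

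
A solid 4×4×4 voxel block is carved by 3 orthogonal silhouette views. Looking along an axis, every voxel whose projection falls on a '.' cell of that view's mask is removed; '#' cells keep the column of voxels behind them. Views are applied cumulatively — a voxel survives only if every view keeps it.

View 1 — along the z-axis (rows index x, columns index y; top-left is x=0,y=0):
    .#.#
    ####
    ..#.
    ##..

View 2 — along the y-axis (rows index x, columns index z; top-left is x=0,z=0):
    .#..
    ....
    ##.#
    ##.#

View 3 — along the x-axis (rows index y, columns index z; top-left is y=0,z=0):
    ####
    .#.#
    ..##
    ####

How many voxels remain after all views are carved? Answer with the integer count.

remaining voxels: 8

before carving: 64 voxels (4×4×4)
[1] z-view keeps 9 columns → grid now 36
[2] y-view keeps 7 columns → grid now 11
[3] x-view keeps 12 columns → grid now 8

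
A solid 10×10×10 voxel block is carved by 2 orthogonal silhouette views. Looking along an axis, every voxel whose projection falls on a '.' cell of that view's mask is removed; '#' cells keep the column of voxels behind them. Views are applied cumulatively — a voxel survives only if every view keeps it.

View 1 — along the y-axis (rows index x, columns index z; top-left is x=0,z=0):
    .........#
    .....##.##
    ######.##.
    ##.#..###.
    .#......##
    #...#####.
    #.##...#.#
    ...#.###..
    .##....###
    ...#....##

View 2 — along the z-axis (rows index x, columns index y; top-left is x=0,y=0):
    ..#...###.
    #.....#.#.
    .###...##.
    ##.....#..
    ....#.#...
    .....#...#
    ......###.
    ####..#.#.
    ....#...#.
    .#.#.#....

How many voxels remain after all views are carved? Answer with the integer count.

remaining voxels: 150

full grid |V| = 1000
step 1: project along y, AND mask (45/100) → |grid| = 450
step 2: project along z, AND mask (33/100) → |grid| = 150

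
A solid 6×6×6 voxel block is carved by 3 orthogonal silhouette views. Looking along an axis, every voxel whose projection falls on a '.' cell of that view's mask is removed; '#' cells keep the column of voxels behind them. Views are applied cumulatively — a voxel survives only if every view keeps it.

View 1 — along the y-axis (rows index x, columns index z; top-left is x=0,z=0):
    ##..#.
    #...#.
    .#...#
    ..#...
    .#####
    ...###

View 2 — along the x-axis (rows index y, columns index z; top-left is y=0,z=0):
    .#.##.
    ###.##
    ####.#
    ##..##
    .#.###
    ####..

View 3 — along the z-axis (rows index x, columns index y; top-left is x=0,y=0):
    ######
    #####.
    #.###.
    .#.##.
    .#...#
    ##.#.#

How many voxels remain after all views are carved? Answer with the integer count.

43 voxels

full grid |V| = 216
carve view 1 (along y, XZ-mask fill 16/36): 96 voxels remain
carve view 2 (along x, YZ-mask fill 25/36): 68 voxels remain
carve view 3 (along z, XY-mask fill 24/36): 43 voxels remain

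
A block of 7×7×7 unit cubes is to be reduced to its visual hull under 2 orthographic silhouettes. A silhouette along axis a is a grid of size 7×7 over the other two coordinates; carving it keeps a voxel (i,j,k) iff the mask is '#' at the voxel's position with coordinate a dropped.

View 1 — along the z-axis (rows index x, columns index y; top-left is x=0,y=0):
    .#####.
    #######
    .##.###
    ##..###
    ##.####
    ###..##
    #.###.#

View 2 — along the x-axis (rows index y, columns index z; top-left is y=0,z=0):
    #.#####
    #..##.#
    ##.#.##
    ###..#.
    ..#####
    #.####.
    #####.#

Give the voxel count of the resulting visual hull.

remaining voxels: 191

start: 7×7×7 = 343 voxels
carve view 1 (along z, XY-mask fill 38/49): 266 voxels remain
carve view 2 (along x, YZ-mask fill 35/49): 191 voxels remain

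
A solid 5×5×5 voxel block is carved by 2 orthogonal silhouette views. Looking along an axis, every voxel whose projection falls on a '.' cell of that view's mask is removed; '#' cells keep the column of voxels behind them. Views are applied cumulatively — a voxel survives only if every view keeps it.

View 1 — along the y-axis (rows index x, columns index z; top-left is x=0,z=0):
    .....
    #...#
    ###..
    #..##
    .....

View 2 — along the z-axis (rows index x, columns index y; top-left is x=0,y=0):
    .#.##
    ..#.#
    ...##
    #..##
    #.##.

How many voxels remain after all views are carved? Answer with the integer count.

remaining voxels: 19

before carving: 125 voxels (5×5×5)
carve view 1 (along y, XZ-mask fill 8/25): 40 voxels remain
carve view 2 (along z, XY-mask fill 13/25): 19 voxels remain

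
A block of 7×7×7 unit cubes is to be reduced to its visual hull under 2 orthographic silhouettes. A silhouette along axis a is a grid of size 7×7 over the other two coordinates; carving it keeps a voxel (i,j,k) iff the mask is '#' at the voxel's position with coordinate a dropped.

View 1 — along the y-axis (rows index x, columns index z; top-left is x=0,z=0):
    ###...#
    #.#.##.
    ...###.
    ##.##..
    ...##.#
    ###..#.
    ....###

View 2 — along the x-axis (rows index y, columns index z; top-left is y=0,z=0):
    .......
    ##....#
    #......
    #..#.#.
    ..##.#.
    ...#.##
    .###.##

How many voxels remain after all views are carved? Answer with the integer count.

full grid |V| = 343
V1 y: intersect with XZ mask (25 set) -- 175 left
V2 x: intersect with YZ mask (18 set) -- 61 left

remaining voxels: 61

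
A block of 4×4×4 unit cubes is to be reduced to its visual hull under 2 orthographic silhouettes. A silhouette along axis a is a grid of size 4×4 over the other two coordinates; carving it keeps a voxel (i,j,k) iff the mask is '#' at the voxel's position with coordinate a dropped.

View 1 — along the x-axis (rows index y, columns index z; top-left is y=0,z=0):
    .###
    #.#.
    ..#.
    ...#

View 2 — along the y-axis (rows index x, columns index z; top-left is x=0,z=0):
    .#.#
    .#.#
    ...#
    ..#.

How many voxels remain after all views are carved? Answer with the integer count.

|visual hull| = 11

before carving: 64 voxels (4×4×4)
[1] x-view keeps 7 columns → grid now 28
[2] y-view keeps 6 columns → grid now 11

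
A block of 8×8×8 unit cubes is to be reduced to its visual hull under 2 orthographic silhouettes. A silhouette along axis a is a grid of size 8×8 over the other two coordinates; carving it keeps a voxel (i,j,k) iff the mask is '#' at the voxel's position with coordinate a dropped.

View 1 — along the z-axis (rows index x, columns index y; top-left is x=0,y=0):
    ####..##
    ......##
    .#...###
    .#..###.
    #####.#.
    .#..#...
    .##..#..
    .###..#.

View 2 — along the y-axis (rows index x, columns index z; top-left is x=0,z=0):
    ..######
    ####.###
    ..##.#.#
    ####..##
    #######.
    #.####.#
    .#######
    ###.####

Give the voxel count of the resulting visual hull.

remaining voxels: 193

initial block: 8^3 = 512
V1 z: intersect with XY mask (31 set) -- 248 left
V2 y: intersect with XZ mask (50 set) -- 193 left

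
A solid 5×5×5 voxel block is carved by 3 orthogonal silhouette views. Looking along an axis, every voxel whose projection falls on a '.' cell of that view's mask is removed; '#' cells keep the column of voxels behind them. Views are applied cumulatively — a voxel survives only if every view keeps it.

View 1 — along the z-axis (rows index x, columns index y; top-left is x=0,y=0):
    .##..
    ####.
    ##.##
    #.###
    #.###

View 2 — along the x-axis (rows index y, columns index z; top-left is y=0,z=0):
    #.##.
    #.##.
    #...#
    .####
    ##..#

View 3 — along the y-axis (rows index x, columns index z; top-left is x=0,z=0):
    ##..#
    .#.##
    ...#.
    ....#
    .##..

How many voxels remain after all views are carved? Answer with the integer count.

full grid |V| = 125
step 1: project along z, AND mask (18/25) → |grid| = 90
step 2: project along x, AND mask (15/25) → |grid| = 54
step 3: project along y, AND mask (10/25) → |grid| = 19

voxel count = 19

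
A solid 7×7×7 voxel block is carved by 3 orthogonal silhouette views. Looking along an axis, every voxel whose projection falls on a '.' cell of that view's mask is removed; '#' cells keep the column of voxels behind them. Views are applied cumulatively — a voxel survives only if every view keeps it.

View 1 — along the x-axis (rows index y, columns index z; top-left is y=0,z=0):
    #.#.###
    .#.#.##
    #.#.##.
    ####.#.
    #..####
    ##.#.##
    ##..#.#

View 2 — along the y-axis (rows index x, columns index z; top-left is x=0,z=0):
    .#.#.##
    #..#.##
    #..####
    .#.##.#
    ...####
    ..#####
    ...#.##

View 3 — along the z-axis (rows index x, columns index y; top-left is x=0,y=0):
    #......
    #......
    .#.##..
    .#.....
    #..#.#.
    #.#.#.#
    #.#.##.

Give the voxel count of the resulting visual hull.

before carving: 343 voxels (7×7×7)
carve view 1 (along x, YZ-mask fill 32/49): 224 voxels remain
carve view 2 (along y, XZ-mask fill 29/49): 138 voxels remain
carve view 3 (along z, XY-mask fill 17/49): 49 voxels remain

voxel count = 49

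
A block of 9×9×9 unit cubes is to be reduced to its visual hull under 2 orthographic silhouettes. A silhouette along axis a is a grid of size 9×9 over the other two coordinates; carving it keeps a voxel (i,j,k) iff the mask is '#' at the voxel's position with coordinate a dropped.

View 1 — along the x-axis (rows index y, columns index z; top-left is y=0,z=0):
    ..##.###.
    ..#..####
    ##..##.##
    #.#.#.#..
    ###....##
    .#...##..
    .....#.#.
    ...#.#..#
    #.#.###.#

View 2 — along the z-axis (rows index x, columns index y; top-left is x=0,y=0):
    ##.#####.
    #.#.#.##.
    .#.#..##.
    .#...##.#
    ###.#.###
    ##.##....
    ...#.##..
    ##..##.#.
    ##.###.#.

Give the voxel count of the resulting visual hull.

184 voxels

full grid |V| = 729
step 1: project along x, AND mask (39/81) → |grid| = 351
step 2: project along z, AND mask (45/81) → |grid| = 184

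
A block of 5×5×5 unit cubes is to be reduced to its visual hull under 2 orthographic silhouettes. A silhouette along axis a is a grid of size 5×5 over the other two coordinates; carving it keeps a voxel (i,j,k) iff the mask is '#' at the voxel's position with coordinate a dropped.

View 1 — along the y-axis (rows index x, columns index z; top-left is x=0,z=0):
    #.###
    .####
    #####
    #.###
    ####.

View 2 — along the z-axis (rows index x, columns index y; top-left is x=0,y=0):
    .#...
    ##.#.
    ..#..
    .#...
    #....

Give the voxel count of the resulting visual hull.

before carving: 125 voxels (5×5×5)
  1. axis=1 (XZ plane), |mask|=21  ⇒  voxels=105
  2. axis=2 (XY plane), |mask|=7  ⇒  voxels=29

|visual hull| = 29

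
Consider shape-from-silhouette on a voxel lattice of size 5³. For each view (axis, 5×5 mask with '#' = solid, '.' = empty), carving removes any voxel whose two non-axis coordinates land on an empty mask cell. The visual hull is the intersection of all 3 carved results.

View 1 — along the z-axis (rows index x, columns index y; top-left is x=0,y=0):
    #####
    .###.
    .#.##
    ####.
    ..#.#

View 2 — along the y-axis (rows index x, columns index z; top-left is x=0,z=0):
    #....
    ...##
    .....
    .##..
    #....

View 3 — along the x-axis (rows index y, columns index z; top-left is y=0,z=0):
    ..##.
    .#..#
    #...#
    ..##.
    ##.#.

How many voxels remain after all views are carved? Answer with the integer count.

|visual hull| = 10

full grid |V| = 125
[1] z-view keeps 17 columns → grid now 85
[2] y-view keeps 6 columns → grid now 21
[3] x-view keeps 11 columns → grid now 10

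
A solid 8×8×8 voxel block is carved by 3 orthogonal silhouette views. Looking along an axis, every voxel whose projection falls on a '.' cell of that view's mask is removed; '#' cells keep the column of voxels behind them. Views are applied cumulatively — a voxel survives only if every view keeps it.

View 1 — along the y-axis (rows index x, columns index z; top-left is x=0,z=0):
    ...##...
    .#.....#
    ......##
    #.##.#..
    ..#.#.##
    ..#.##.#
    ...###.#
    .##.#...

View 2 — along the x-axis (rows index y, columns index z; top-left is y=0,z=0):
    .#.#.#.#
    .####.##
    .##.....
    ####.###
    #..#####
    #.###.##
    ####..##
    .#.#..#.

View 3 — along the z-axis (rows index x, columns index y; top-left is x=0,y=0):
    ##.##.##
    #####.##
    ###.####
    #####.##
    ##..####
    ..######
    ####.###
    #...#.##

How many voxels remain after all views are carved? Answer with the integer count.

|visual hull| = 93

initial block: 8^3 = 512
step 1: project along y, AND mask (25/64) → |grid| = 200
step 2: project along x, AND mask (40/64) → |grid| = 123
step 3: project along z, AND mask (50/64) → |grid| = 93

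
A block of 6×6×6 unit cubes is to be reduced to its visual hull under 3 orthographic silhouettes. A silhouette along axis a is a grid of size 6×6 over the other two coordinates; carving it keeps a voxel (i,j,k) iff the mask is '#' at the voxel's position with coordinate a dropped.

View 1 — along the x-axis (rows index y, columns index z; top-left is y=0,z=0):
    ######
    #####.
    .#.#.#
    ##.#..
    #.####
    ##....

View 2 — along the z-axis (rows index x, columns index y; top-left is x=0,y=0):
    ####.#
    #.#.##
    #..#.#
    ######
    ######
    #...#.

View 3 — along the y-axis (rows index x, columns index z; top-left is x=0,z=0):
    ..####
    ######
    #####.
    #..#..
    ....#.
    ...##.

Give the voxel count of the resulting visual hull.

|visual hull| = 53

full grid |V| = 216
[1] x-view keeps 24 columns → grid now 144
[2] z-view keeps 26 columns → grid now 105
[3] y-view keeps 20 columns → grid now 53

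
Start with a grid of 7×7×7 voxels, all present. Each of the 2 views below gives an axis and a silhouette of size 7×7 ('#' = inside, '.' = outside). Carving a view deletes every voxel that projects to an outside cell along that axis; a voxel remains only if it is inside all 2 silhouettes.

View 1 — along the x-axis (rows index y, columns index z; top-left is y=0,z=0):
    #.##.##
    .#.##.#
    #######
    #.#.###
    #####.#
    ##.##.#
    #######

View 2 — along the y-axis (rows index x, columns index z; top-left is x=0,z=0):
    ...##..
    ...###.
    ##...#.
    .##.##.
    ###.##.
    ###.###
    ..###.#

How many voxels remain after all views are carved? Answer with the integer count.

initial block: 7^3 = 343
step 1: project along x, AND mask (39/49) → |grid| = 273
step 2: project along y, AND mask (27/49) → |grid| = 146

voxel count = 146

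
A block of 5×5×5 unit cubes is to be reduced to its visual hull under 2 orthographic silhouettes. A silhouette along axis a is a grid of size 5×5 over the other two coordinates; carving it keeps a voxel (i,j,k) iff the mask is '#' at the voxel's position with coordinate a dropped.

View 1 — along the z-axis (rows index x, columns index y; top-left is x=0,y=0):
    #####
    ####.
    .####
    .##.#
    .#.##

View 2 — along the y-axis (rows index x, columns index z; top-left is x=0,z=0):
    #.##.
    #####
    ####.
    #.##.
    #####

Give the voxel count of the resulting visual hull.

|visual hull| = 75

initial block: 5^3 = 125
[1] z-view keeps 19 columns → grid now 95
[2] y-view keeps 20 columns → grid now 75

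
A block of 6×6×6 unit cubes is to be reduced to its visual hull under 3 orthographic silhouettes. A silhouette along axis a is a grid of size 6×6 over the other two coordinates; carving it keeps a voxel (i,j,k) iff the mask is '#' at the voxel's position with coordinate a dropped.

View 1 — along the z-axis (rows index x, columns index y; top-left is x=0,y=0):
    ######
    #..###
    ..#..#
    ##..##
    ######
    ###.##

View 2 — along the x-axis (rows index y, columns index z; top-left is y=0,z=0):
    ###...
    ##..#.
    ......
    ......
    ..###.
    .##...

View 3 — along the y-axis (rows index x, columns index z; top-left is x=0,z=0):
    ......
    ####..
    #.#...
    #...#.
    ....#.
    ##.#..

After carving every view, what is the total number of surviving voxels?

initial block: 6^3 = 216
V1 z: intersect with XY mask (27 set) -- 162 left
V2 x: intersect with YZ mask (11 set) -- 54 left
V3 y: intersect with XZ mask (12 set) -- 20 left

20 voxels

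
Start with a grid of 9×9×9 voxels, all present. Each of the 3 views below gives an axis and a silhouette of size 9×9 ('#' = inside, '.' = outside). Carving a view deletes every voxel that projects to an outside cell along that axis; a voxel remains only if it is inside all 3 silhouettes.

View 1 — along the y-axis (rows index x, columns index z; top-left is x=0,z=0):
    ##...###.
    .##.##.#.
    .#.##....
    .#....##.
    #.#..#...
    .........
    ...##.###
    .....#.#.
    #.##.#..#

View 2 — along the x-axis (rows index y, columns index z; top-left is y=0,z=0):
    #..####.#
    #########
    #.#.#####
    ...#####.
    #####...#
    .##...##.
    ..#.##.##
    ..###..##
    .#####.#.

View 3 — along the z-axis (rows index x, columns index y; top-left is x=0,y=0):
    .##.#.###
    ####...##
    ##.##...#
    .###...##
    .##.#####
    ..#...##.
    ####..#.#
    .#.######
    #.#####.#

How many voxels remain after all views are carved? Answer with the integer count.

|visual hull| = 130

initial block: 9^3 = 729
step 1: project along y, AND mask (31/81) → |grid| = 279
step 2: project along x, AND mask (53/81) → |grid| = 183
step 3: project along z, AND mask (52/81) → |grid| = 130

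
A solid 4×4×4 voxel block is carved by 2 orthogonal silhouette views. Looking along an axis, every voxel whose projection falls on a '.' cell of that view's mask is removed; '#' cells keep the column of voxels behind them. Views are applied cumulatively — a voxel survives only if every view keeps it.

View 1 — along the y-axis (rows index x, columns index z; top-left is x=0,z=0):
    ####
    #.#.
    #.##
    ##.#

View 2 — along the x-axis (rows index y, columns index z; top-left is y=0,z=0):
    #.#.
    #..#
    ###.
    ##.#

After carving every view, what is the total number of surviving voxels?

remaining voxels: 32

full grid |V| = 64
[1] y-view keeps 12 columns → grid now 48
[2] x-view keeps 10 columns → grid now 32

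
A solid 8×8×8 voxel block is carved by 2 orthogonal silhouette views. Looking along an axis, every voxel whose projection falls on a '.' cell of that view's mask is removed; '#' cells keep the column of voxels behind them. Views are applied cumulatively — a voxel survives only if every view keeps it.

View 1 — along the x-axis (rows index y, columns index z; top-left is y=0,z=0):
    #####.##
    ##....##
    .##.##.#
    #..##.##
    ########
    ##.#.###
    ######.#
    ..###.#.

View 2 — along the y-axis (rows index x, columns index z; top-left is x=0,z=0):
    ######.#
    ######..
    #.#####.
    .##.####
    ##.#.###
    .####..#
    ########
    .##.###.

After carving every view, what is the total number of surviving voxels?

voxel count = 278

full grid |V| = 512
step 1: project along x, AND mask (46/64) → |grid| = 368
step 2: project along y, AND mask (49/64) → |grid| = 278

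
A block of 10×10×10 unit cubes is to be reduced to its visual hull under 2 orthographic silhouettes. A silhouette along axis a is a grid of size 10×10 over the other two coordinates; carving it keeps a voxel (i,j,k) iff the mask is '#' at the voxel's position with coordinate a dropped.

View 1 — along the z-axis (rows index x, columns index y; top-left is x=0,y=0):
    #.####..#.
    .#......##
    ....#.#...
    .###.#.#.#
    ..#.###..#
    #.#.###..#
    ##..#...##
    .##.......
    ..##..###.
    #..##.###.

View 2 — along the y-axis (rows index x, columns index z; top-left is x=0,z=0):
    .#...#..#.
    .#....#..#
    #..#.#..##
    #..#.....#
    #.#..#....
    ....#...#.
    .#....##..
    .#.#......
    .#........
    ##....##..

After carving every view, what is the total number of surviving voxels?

voxel count = 130

initial block: 10^3 = 1000
carve view 1 (along z, XY-mask fill 46/100): 460 voxels remain
carve view 2 (along y, XZ-mask fill 29/100): 130 voxels remain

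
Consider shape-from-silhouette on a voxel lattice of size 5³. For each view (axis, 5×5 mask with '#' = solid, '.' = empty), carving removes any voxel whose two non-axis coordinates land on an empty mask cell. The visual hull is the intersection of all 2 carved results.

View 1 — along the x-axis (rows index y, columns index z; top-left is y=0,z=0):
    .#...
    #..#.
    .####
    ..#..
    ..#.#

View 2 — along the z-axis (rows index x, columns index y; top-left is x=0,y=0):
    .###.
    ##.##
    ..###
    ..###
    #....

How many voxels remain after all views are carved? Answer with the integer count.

voxel count = 28

full grid |V| = 125
carve view 1 (along x, YZ-mask fill 10/25): 50 voxels remain
carve view 2 (along z, XY-mask fill 14/25): 28 voxels remain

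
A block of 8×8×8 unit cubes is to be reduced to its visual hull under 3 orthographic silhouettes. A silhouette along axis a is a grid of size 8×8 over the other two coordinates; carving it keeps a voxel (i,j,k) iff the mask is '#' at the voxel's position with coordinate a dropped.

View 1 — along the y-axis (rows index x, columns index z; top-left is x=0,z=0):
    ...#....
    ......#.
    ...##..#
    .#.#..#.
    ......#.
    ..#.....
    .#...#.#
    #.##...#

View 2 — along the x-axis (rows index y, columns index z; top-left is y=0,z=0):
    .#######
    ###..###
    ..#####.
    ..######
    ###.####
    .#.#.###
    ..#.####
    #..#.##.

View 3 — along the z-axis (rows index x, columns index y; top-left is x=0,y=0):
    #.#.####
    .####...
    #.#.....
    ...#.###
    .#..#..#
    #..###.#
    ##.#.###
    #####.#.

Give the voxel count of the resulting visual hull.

before carving: 512 voxels (8×8×8)
carve view 1 (along y, XZ-mask fill 17/64): 136 voxels remain
carve view 2 (along x, YZ-mask fill 45/64): 98 voxels remain
carve view 3 (along z, XY-mask fill 36/64): 57 voxels remain

|visual hull| = 57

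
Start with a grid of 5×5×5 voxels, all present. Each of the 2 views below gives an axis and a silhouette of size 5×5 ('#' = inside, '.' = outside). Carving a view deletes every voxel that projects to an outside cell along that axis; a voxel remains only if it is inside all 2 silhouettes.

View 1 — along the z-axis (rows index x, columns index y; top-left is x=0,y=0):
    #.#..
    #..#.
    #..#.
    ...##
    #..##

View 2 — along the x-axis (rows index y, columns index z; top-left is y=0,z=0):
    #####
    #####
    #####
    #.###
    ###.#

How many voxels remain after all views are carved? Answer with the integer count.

voxel count = 49

full grid |V| = 125
  1. axis=2 (XY plane), |mask|=11  ⇒  voxels=55
  2. axis=0 (YZ plane), |mask|=23  ⇒  voxels=49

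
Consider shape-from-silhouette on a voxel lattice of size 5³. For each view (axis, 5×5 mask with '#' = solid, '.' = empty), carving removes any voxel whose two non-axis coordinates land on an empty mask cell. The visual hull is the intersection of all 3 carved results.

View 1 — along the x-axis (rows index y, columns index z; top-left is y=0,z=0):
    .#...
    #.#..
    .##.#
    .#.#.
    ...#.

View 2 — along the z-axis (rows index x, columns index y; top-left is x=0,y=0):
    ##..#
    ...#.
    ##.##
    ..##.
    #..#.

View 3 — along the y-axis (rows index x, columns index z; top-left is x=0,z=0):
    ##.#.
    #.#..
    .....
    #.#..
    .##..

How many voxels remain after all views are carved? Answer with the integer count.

full grid |V| = 125
after view 1 [x-axis, 9 of 25 cells solid] → remaining = 45
after view 2 [z-axis, 12 of 25 cells solid] → remaining = 20
after view 3 [y-axis, 9 of 25 cells solid] → remaining = 6

remaining voxels: 6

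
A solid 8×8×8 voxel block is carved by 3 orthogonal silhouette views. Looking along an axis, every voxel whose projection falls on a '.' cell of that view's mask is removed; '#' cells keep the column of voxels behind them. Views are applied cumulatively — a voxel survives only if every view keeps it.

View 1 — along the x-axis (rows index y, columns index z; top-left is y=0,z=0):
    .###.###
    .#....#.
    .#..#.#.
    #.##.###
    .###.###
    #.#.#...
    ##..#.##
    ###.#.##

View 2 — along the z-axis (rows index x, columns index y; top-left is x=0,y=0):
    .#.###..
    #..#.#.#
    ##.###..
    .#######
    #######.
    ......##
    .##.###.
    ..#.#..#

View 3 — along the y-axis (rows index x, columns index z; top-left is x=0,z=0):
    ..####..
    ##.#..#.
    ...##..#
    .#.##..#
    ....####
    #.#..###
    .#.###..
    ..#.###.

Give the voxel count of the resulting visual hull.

start: 8×8×8 = 512 voxels
carve view 1 (along x, YZ-mask fill 37/64): 296 voxels remain
carve view 2 (along z, XY-mask fill 37/64): 168 voxels remain
carve view 3 (along y, XZ-mask fill 32/64): 80 voxels remain

|visual hull| = 80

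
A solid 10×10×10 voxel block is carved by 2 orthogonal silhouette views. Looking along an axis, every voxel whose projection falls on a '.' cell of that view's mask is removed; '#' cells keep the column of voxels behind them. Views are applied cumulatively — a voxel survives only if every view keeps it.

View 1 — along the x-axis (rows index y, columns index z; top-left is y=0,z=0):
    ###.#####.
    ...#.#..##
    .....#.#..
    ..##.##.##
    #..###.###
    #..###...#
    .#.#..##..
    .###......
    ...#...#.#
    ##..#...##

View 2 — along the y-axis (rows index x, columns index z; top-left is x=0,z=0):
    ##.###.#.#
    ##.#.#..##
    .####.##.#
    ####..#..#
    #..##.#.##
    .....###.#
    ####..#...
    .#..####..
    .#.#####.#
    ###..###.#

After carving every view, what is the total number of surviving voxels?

before carving: 1000 voxels (10×10×10)
V1 x: intersect with YZ mask (47 set) -- 470 left
V2 y: intersect with XZ mask (60 set) -- 285 left

remaining voxels: 285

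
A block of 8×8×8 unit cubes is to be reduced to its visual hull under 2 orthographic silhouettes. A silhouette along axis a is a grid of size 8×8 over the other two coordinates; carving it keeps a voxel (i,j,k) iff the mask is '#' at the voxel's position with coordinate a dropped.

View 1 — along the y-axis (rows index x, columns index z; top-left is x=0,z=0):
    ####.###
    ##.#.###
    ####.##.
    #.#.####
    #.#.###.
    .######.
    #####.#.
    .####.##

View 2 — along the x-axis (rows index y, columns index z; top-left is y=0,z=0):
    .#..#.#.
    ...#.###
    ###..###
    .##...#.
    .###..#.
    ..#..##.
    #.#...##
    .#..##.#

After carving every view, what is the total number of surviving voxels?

voxel count = 195

before carving: 512 voxels (8×8×8)
carve view 1 (along y, XZ-mask fill 48/64): 384 voxels remain
carve view 2 (along x, YZ-mask fill 31/64): 195 voxels remain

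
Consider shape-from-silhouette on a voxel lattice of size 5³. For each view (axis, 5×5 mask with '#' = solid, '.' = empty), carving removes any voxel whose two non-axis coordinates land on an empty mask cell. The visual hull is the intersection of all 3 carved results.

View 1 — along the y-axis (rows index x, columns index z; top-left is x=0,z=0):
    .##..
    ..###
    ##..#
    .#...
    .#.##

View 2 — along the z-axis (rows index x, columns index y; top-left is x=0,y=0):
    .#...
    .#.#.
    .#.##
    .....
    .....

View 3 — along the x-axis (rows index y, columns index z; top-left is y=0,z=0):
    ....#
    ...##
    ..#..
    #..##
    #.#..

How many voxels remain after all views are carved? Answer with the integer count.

remaining voxels: 8

initial block: 5^3 = 125
  1. axis=1 (XZ plane), |mask|=12  ⇒  voxels=60
  2. axis=2 (XY plane), |mask|=6  ⇒  voxels=17
  3. axis=0 (YZ plane), |mask|=9  ⇒  voxels=8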